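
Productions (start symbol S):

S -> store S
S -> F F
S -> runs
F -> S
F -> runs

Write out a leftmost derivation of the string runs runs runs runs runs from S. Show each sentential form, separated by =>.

S => F F => runs F => runs S => runs F F => runs S F => runs F F F => runs runs F F => runs runs S F => runs runs F F F => runs runs runs F F => runs runs runs runs F => runs runs runs runs runs

S => F F   [S -> F F]
F F => runs F   [F -> runs]
runs F => runs S   [F -> S]
runs S => runs F F   [S -> F F]
runs F F => runs S F   [F -> S]
runs S F => runs F F F   [S -> F F]
runs F F F => runs runs F F   [F -> runs]
runs runs F F => runs runs S F   [F -> S]
runs runs S F => runs runs F F F   [S -> F F]
runs runs F F F => runs runs runs F F   [F -> runs]
runs runs runs F F => runs runs runs runs F   [F -> runs]
runs runs runs runs F => runs runs runs runs runs   [F -> runs]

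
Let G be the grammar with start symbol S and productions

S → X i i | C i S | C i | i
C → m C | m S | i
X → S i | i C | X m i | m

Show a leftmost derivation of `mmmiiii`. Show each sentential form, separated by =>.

S => CiS => mCiS => mmCiS => mmmSiS => mmmiiS => mmmiiCi => mmmiiii

S => CiS   [S → C i S]
CiS => mCiS   [C → m C]
mCiS => mmCiS   [C → m C]
mmCiS => mmmSiS   [C → m S]
mmmSiS => mmmiiS   [S → i]
mmmiiS => mmmiiCi   [S → C i]
mmmiiCi => mmmiiii   [C → i]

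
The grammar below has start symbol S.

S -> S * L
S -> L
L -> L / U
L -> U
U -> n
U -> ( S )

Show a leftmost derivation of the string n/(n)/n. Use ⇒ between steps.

S ⇒ L ⇒ L/U ⇒ L/U/U ⇒ U/U/U ⇒ n/U/U ⇒ n/(S)/U ⇒ n/(L)/U ⇒ n/(U)/U ⇒ n/(n)/U ⇒ n/(n)/n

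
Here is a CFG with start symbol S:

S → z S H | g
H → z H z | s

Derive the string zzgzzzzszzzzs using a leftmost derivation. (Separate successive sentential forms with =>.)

S=>zSH=>zzSHH=>zzgHH=>zzgzHzH=>zzgzzHzzH=>zzgzzzHzzzH=>zzgzzzzHzzzzH=>zzgzzzzszzzzH=>zzgzzzzszzzzs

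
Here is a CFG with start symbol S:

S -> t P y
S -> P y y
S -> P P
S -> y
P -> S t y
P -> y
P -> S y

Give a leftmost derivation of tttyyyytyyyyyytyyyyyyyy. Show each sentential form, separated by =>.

S => Pyy => Syyy => Pyyyyy => Syyyyyy => tPyyyyyyy => tStyyyyyyyy => tPyytyyyyyyyy => tSyyytyyyyyyyy => tPyyyyytyyyyyyyy => tStyyyyyytyyyyyyyy => ttPytyyyyyytyyyyyyyy => ttSyytyyyyyytyyyyyyyy => tttPyyytyyyyyytyyyyyyyy => tttyyyytyyyyyytyyyyyyyy

S => Pyy   [S -> P y y]
Pyy => Syyy   [P -> S y]
Syyy => Pyyyyy   [S -> P y y]
Pyyyyy => Syyyyyy   [P -> S y]
Syyyyyy => tPyyyyyyy   [S -> t P y]
tPyyyyyyy => tStyyyyyyyy   [P -> S t y]
tStyyyyyyyy => tPyytyyyyyyyy   [S -> P y y]
tPyytyyyyyyyy => tSyyytyyyyyyyy   [P -> S y]
tSyyytyyyyyyyy => tPyyyyytyyyyyyyy   [S -> P y y]
tPyyyyytyyyyyyyy => tStyyyyyytyyyyyyyy   [P -> S t y]
tStyyyyyytyyyyyyyy => ttPytyyyyyytyyyyyyyy   [S -> t P y]
ttPytyyyyyytyyyyyyyy => ttSyytyyyyyytyyyyyyyy   [P -> S y]
ttSyytyyyyyytyyyyyyyy => tttPyyytyyyyyytyyyyyyyy   [S -> t P y]
tttPyyytyyyyyytyyyyyyyy => tttyyyytyyyyyytyyyyyyyy   [P -> y]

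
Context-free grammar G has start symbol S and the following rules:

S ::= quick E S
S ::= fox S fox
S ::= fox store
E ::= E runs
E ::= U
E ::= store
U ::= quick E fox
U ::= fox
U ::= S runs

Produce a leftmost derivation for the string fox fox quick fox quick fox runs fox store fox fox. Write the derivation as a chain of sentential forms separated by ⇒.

S ⇒ fox S fox ⇒ fox fox S fox fox ⇒ fox fox quick E S fox fox ⇒ fox fox quick U S fox fox ⇒ fox fox quick fox S fox fox ⇒ fox fox quick fox quick E S fox fox ⇒ fox fox quick fox quick E runs S fox fox ⇒ fox fox quick fox quick U runs S fox fox ⇒ fox fox quick fox quick fox runs S fox fox ⇒ fox fox quick fox quick fox runs fox store fox fox

S ⇒ fox S fox   [S ::= fox S fox]
fox S fox ⇒ fox fox S fox fox   [S ::= fox S fox]
fox fox S fox fox ⇒ fox fox quick E S fox fox   [S ::= quick E S]
fox fox quick E S fox fox ⇒ fox fox quick U S fox fox   [E ::= U]
fox fox quick U S fox fox ⇒ fox fox quick fox S fox fox   [U ::= fox]
fox fox quick fox S fox fox ⇒ fox fox quick fox quick E S fox fox   [S ::= quick E S]
fox fox quick fox quick E S fox fox ⇒ fox fox quick fox quick E runs S fox fox   [E ::= E runs]
fox fox quick fox quick E runs S fox fox ⇒ fox fox quick fox quick U runs S fox fox   [E ::= U]
fox fox quick fox quick U runs S fox fox ⇒ fox fox quick fox quick fox runs S fox fox   [U ::= fox]
fox fox quick fox quick fox runs S fox fox ⇒ fox fox quick fox quick fox runs fox store fox fox   [S ::= fox store]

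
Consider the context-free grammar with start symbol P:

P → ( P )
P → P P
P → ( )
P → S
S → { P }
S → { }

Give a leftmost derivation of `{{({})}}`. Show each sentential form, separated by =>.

P => S => {P} => {S} => {{P}} => {{(P)}} => {{(S)}} => {{({})}}

P => S   [P → S]
S => {P}   [S → { P }]
{P} => {S}   [P → S]
{S} => {{P}}   [S → { P }]
{{P}} => {{(P)}}   [P → ( P )]
{{(P)}} => {{(S)}}   [P → S]
{{(S)}} => {{({})}}   [S → { }]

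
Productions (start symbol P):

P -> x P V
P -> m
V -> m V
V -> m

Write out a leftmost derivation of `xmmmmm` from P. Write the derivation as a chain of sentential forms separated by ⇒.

P⇒xPV⇒xmV⇒xmmV⇒xmmmV⇒xmmmmV⇒xmmmmm

P ⇒ xPV   [P -> x P V]
xPV ⇒ xmV   [P -> m]
xmV ⇒ xmmV   [V -> m V]
xmmV ⇒ xmmmV   [V -> m V]
xmmmV ⇒ xmmmmV   [V -> m V]
xmmmmV ⇒ xmmmmm   [V -> m]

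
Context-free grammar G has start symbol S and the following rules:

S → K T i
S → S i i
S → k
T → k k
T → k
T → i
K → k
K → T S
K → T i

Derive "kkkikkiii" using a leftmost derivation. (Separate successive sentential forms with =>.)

S => KTi => TSTi => kkSTi => kkKTiTi => kkTiTiTi => kkkiTiTi => kkkikkiTi => kkkikkiii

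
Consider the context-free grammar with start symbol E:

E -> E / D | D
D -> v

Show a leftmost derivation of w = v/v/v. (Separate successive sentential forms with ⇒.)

E ⇒ E/D   [E -> E / D]
E/D ⇒ E/D/D   [E -> E / D]
E/D/D ⇒ D/D/D   [E -> D]
D/D/D ⇒ v/D/D   [D -> v]
v/D/D ⇒ v/v/D   [D -> v]
v/v/D ⇒ v/v/v   [D -> v]

E ⇒ E/D ⇒ E/D/D ⇒ D/D/D ⇒ v/D/D ⇒ v/v/D ⇒ v/v/v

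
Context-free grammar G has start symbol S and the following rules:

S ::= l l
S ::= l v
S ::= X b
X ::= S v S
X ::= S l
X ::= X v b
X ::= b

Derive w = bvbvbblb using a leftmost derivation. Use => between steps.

S=>Xb=>Slb=>Xblb=>Xvbblb=>Xvbvbblb=>bvbvbblb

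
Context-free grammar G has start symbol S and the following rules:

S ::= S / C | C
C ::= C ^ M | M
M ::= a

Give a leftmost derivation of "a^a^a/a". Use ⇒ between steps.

S⇒S/C⇒C/C⇒C^M/C⇒C^M^M/C⇒M^M^M/C⇒a^M^M/C⇒a^a^M/C⇒a^a^a/C⇒a^a^a/M⇒a^a^a/a

S ⇒ S/C   [S ::= S / C]
S/C ⇒ C/C   [S ::= C]
C/C ⇒ C^M/C   [C ::= C ^ M]
C^M/C ⇒ C^M^M/C   [C ::= C ^ M]
C^M^M/C ⇒ M^M^M/C   [C ::= M]
M^M^M/C ⇒ a^M^M/C   [M ::= a]
a^M^M/C ⇒ a^a^M/C   [M ::= a]
a^a^M/C ⇒ a^a^a/C   [M ::= a]
a^a^a/C ⇒ a^a^a/M   [C ::= M]
a^a^a/M ⇒ a^a^a/a   [M ::= a]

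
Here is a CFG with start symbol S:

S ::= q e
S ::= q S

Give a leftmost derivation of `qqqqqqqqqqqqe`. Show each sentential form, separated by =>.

S => qS => qqS => qqqS => qqqqS => qqqqqS => qqqqqqS => qqqqqqqS => qqqqqqqqS => qqqqqqqqqS => qqqqqqqqqqS => qqqqqqqqqqqS => qqqqqqqqqqqqe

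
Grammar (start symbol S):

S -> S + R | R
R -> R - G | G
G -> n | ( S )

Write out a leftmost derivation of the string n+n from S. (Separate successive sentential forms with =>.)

S => S+R   [S -> S + R]
S+R => R+R   [S -> R]
R+R => G+R   [R -> G]
G+R => n+R   [G -> n]
n+R => n+G   [R -> G]
n+G => n+n   [G -> n]

S => S+R => R+R => G+R => n+R => n+G => n+n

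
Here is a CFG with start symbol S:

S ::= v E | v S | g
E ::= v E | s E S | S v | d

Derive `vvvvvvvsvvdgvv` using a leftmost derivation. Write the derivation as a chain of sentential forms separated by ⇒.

S ⇒ vS ⇒ vvE ⇒ vvSv ⇒ vvvEv ⇒ vvvSvv ⇒ vvvvSvv ⇒ vvvvvSvv ⇒ vvvvvvSvv ⇒ vvvvvvvEvv ⇒ vvvvvvvsESvv ⇒ vvvvvvvsvESvv ⇒ vvvvvvvsvvESvv ⇒ vvvvvvvsvvdSvv ⇒ vvvvvvvsvvdgvv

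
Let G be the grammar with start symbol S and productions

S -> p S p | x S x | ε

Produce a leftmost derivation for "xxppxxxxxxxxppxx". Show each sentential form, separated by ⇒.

S ⇒ xSx   [S -> x S x]
xSx ⇒ xxSxx   [S -> x S x]
xxSxx ⇒ xxpSpxx   [S -> p S p]
xxpSpxx ⇒ xxppSppxx   [S -> p S p]
xxppSppxx ⇒ xxppxSxppxx   [S -> x S x]
xxppxSxppxx ⇒ xxppxxSxxppxx   [S -> x S x]
xxppxxSxxppxx ⇒ xxppxxxSxxxppxx   [S -> x S x]
xxppxxxSxxxppxx ⇒ xxppxxxxSxxxxppxx   [S -> x S x]
xxppxxxxSxxxxppxx ⇒ xxppxxxxxxxxppxx   [S -> ε]

S ⇒ xSx ⇒ xxSxx ⇒ xxpSpxx ⇒ xxppSppxx ⇒ xxppxSxppxx ⇒ xxppxxSxxppxx ⇒ xxppxxxSxxxppxx ⇒ xxppxxxxSxxxxppxx ⇒ xxppxxxxxxxxppxx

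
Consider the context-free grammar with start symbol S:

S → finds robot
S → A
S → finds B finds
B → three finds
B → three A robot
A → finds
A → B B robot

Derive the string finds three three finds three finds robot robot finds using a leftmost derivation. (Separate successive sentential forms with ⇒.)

S ⇒ finds B finds   [S → finds B finds]
finds B finds ⇒ finds three A robot finds   [B → three A robot]
finds three A robot finds ⇒ finds three B B robot robot finds   [A → B B robot]
finds three B B robot robot finds ⇒ finds three three finds B robot robot finds   [B → three finds]
finds three three finds B robot robot finds ⇒ finds three three finds three finds robot robot finds   [B → three finds]

S ⇒ finds B finds ⇒ finds three A robot finds ⇒ finds three B B robot robot finds ⇒ finds three three finds B robot robot finds ⇒ finds three three finds three finds robot robot finds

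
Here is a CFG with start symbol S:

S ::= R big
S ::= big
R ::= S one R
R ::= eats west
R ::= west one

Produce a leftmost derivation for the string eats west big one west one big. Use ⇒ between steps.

S ⇒ R big ⇒ S one R big ⇒ R big one R big ⇒ eats west big one R big ⇒ eats west big one west one big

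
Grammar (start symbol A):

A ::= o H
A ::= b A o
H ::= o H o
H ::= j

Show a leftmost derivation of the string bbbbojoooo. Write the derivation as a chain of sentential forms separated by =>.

A => bAo => bbAoo => bbbAooo => bbbbAoooo => bbbboHoooo => bbbbojoooo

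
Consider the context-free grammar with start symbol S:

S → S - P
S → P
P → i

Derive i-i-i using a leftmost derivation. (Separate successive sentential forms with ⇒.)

S⇒S-P⇒S-P-P⇒P-P-P⇒i-P-P⇒i-i-P⇒i-i-i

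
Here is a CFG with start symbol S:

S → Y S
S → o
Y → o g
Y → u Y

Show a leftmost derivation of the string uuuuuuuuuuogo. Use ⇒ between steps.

S ⇒ YS ⇒ uYS ⇒ uuYS ⇒ uuuYS ⇒ uuuuYS ⇒ uuuuuYS ⇒ uuuuuuYS ⇒ uuuuuuuYS ⇒ uuuuuuuuYS ⇒ uuuuuuuuuYS ⇒ uuuuuuuuuuYS ⇒ uuuuuuuuuuogS ⇒ uuuuuuuuuuogo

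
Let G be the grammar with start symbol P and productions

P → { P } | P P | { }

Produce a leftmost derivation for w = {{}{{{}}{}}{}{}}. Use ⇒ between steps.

P ⇒ {P} ⇒ {PP} ⇒ {PPP} ⇒ {PPPP} ⇒ {{}PPP} ⇒ {{}{P}PP} ⇒ {{}{PP}PP} ⇒ {{}{{P}P}PP} ⇒ {{}{{{}}P}PP} ⇒ {{}{{{}}{}}PP} ⇒ {{}{{{}}{}}{}P} ⇒ {{}{{{}}{}}{}{}}

P ⇒ {P}   [P → { P }]
{P} ⇒ {PP}   [P → P P]
{PP} ⇒ {PPP}   [P → P P]
{PPP} ⇒ {PPPP}   [P → P P]
{PPPP} ⇒ {{}PPP}   [P → { }]
{{}PPP} ⇒ {{}{P}PP}   [P → { P }]
{{}{P}PP} ⇒ {{}{PP}PP}   [P → P P]
{{}{PP}PP} ⇒ {{}{{P}P}PP}   [P → { P }]
{{}{{P}P}PP} ⇒ {{}{{{}}P}PP}   [P → { }]
{{}{{{}}P}PP} ⇒ {{}{{{}}{}}PP}   [P → { }]
{{}{{{}}{}}PP} ⇒ {{}{{{}}{}}{}P}   [P → { }]
{{}{{{}}{}}{}P} ⇒ {{}{{{}}{}}{}{}}   [P → { }]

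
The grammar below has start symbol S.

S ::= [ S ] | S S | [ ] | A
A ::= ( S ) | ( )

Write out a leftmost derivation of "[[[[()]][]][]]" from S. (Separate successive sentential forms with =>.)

S=>[S]=>[SS]=>[[S]S]=>[[SS]S]=>[[[S]S]S]=>[[[[S]]S]S]=>[[[[A]]S]S]=>[[[[()]]S]S]=>[[[[()]][]]S]=>[[[[()]][]][]]

S => [S]   [S ::= [ S ]]
[S] => [SS]   [S ::= S S]
[SS] => [[S]S]   [S ::= [ S ]]
[[S]S] => [[SS]S]   [S ::= S S]
[[SS]S] => [[[S]S]S]   [S ::= [ S ]]
[[[S]S]S] => [[[[S]]S]S]   [S ::= [ S ]]
[[[[S]]S]S] => [[[[A]]S]S]   [S ::= A]
[[[[A]]S]S] => [[[[()]]S]S]   [A ::= ( )]
[[[[()]]S]S] => [[[[()]][]]S]   [S ::= [ ]]
[[[[()]][]]S] => [[[[()]][]][]]   [S ::= [ ]]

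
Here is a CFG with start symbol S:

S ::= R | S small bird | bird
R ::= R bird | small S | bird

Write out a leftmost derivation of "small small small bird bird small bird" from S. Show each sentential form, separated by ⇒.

S ⇒ S small bird   [S ::= S small bird]
S small bird ⇒ R small bird   [S ::= R]
R small bird ⇒ small S small bird   [R ::= small S]
small S small bird ⇒ small R small bird   [S ::= R]
small R small bird ⇒ small small S small bird   [R ::= small S]
small small S small bird ⇒ small small R small bird   [S ::= R]
small small R small bird ⇒ small small R bird small bird   [R ::= R bird]
small small R bird small bird ⇒ small small small S bird small bird   [R ::= small S]
small small small S bird small bird ⇒ small small small bird bird small bird   [S ::= bird]

S ⇒ S small bird ⇒ R small bird ⇒ small S small bird ⇒ small R small bird ⇒ small small S small bird ⇒ small small R small bird ⇒ small small R bird small bird ⇒ small small small S bird small bird ⇒ small small small bird bird small bird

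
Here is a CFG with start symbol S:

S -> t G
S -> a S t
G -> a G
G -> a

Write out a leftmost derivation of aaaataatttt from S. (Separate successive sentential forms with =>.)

S=>aSt=>aaStt=>aaaSttt=>aaaaStttt=>aaaatGtttt=>aaaataGtttt=>aaaataatttt

S => aSt   [S -> a S t]
aSt => aaStt   [S -> a S t]
aaStt => aaaSttt   [S -> a S t]
aaaSttt => aaaaStttt   [S -> a S t]
aaaaStttt => aaaatGtttt   [S -> t G]
aaaatGtttt => aaaataGtttt   [G -> a G]
aaaataGtttt => aaaataatttt   [G -> a]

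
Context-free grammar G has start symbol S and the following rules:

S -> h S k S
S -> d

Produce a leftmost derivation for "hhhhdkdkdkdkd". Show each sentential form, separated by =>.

S=>hSkS=>hhSkSkS=>hhhSkSkSkS=>hhhhSkSkSkSkS=>hhhhdkSkSkSkS=>hhhhdkdkSkSkS=>hhhhdkdkdkSkS=>hhhhdkdkdkdkS=>hhhhdkdkdkdkd

S => hSkS   [S -> h S k S]
hSkS => hhSkSkS   [S -> h S k S]
hhSkSkS => hhhSkSkSkS   [S -> h S k S]
hhhSkSkSkS => hhhhSkSkSkSkS   [S -> h S k S]
hhhhSkSkSkSkS => hhhhdkSkSkSkS   [S -> d]
hhhhdkSkSkSkS => hhhhdkdkSkSkS   [S -> d]
hhhhdkdkSkSkS => hhhhdkdkdkSkS   [S -> d]
hhhhdkdkdkSkS => hhhhdkdkdkdkS   [S -> d]
hhhhdkdkdkdkS => hhhhdkdkdkdkd   [S -> d]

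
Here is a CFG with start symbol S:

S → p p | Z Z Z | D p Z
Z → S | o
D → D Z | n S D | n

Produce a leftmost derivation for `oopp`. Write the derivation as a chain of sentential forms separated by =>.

S => ZZZ   [S → Z Z Z]
ZZZ => oZZ   [Z → o]
oZZ => ooZ   [Z → o]
ooZ => ooS   [Z → S]
ooS => oopp   [S → p p]

S => ZZZ => oZZ => ooZ => ooS => oopp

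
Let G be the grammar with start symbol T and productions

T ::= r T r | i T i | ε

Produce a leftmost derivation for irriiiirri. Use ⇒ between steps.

T ⇒ iTi   [T ::= i T i]
iTi ⇒ irTri   [T ::= r T r]
irTri ⇒ irrTrri   [T ::= r T r]
irrTrri ⇒ irriTirri   [T ::= i T i]
irriTirri ⇒ irriiTiirri   [T ::= i T i]
irriiTiirri ⇒ irriiiirri   [T ::= ε]

T⇒iTi⇒irTri⇒irrTrri⇒irriTirri⇒irriiTiirri⇒irriiiirri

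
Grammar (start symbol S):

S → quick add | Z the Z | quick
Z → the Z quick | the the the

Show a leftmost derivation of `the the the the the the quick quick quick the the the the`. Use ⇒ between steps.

S ⇒ Z the Z ⇒ the Z quick the Z ⇒ the the Z quick quick the Z ⇒ the the the Z quick quick quick the Z ⇒ the the the the the the quick quick quick the Z ⇒ the the the the the the quick quick quick the the the the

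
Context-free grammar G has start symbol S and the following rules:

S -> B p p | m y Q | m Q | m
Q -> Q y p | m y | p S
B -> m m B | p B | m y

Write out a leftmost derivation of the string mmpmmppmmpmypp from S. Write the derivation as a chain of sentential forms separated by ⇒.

S ⇒ Bpp ⇒ mmBpp ⇒ mmpBpp ⇒ mmpmmBpp ⇒ mmpmmpBpp ⇒ mmpmmppBpp ⇒ mmpmmppmmBpp ⇒ mmpmmppmmpBpp ⇒ mmpmmppmmpmypp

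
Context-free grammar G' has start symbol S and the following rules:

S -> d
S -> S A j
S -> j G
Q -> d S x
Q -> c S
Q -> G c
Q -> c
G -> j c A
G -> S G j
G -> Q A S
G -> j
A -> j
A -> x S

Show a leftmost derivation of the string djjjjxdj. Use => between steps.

S=>SAj=>SAjAj=>SAjAjAj=>dAjAjAj=>djjAjAj=>djjjjAj=>djjjjxSj=>djjjjxdj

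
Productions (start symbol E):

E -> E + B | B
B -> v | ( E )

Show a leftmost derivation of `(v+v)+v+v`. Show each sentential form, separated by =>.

E => E+B   [E -> E + B]
E+B => E+B+B   [E -> E + B]
E+B+B => B+B+B   [E -> B]
B+B+B => (E)+B+B   [B -> ( E )]
(E)+B+B => (E+B)+B+B   [E -> E + B]
(E+B)+B+B => (B+B)+B+B   [E -> B]
(B+B)+B+B => (v+B)+B+B   [B -> v]
(v+B)+B+B => (v+v)+B+B   [B -> v]
(v+v)+B+B => (v+v)+v+B   [B -> v]
(v+v)+v+B => (v+v)+v+v   [B -> v]

E => E+B => E+B+B => B+B+B => (E)+B+B => (E+B)+B+B => (B+B)+B+B => (v+B)+B+B => (v+v)+B+B => (v+v)+v+B => (v+v)+v+v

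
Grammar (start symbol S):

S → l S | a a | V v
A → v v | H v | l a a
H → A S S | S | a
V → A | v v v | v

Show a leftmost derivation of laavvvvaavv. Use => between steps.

S => Vv => Av => Hvv => ASSvv => laaSSvv => laaVvSvv => laavvvvSvv => laavvvvaavv

S => Vv   [S → V v]
Vv => Av   [V → A]
Av => Hvv   [A → H v]
Hvv => ASSvv   [H → A S S]
ASSvv => laaSSvv   [A → l a a]
laaSSvv => laaVvSvv   [S → V v]
laaVvSvv => laavvvvSvv   [V → v v v]
laavvvvSvv => laavvvvaavv   [S → a a]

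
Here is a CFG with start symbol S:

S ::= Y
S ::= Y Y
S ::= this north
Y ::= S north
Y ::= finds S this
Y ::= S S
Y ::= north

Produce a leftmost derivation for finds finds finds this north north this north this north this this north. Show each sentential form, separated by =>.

S => Y   [S ::= Y]
Y => S S   [Y ::= S S]
S S => Y S   [S ::= Y]
Y S => finds S this S   [Y ::= finds S this]
finds S this S => finds Y Y this S   [S ::= Y Y]
finds Y Y this S => finds finds S this Y this S   [Y ::= finds S this]
finds finds S this Y this S => finds finds Y Y this Y this S   [S ::= Y Y]
finds finds Y Y this Y this S => finds finds finds S this Y this Y this S   [Y ::= finds S this]
finds finds finds S this Y this Y this S => finds finds finds Y this Y this Y this S   [S ::= Y]
finds finds finds Y this Y this Y this S => finds finds finds S north this Y this Y this S   [Y ::= S north]
finds finds finds S north this Y this Y this S => finds finds finds this north north this Y this Y this S   [S ::= this north]
finds finds finds this north north this Y this Y this S => finds finds finds this north north this north this Y this S   [Y ::= north]
finds finds finds this north north this north this Y this S => finds finds finds this north north this north this north this S   [Y ::= north]
finds finds finds this north north this north this north this S => finds finds finds this north north this north this north this this north   [S ::= this north]

S => Y => S S => Y S => finds S this S => finds Y Y this S => finds finds S this Y this S => finds finds Y Y this Y this S => finds finds finds S this Y this Y this S => finds finds finds Y this Y this Y this S => finds finds finds S north this Y this Y this S => finds finds finds this north north this Y this Y this S => finds finds finds this north north this north this Y this S => finds finds finds this north north this north this north this S => finds finds finds this north north this north this north this this north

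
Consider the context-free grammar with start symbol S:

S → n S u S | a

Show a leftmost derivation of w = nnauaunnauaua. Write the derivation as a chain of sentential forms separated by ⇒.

S ⇒ nSuS ⇒ nnSuSuS ⇒ nnauSuS ⇒ nnauauS ⇒ nnauaunSuS ⇒ nnauaunnSuSuS ⇒ nnauaunnauSuS ⇒ nnauaunnauauS ⇒ nnauaunnauaua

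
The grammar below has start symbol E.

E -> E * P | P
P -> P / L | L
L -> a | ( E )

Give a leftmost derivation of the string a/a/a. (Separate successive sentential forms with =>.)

E => P   [E -> P]
P => P/L   [P -> P / L]
P/L => P/L/L   [P -> P / L]
P/L/L => L/L/L   [P -> L]
L/L/L => a/L/L   [L -> a]
a/L/L => a/a/L   [L -> a]
a/a/L => a/a/a   [L -> a]

E => P => P/L => P/L/L => L/L/L => a/L/L => a/a/L => a/a/a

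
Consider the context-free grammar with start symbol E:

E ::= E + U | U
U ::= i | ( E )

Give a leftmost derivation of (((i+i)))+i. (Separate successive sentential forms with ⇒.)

E ⇒ E+U ⇒ U+U ⇒ (E)+U ⇒ (U)+U ⇒ ((E))+U ⇒ ((U))+U ⇒ (((E)))+U ⇒ (((E+U)))+U ⇒ (((U+U)))+U ⇒ (((i+U)))+U ⇒ (((i+i)))+U ⇒ (((i+i)))+i

E ⇒ E+U   [E ::= E + U]
E+U ⇒ U+U   [E ::= U]
U+U ⇒ (E)+U   [U ::= ( E )]
(E)+U ⇒ (U)+U   [E ::= U]
(U)+U ⇒ ((E))+U   [U ::= ( E )]
((E))+U ⇒ ((U))+U   [E ::= U]
((U))+U ⇒ (((E)))+U   [U ::= ( E )]
(((E)))+U ⇒ (((E+U)))+U   [E ::= E + U]
(((E+U)))+U ⇒ (((U+U)))+U   [E ::= U]
(((U+U)))+U ⇒ (((i+U)))+U   [U ::= i]
(((i+U)))+U ⇒ (((i+i)))+U   [U ::= i]
(((i+i)))+U ⇒ (((i+i)))+i   [U ::= i]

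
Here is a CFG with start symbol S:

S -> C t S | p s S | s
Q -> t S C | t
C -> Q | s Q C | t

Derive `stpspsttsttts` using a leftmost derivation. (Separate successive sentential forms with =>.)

S => CtS => sQCtS => stSCCtS => stpsSCCtS => stpspsSCCtS => stpspsCtSCCtS => stpspsQtSCCtS => stpspsttSCCtS => stpspsttsCCtS => stpspsttstCtS => stpspsttstttS => stpspsttsttts

S => CtS   [S -> C t S]
CtS => sQCtS   [C -> s Q C]
sQCtS => stSCCtS   [Q -> t S C]
stSCCtS => stpsSCCtS   [S -> p s S]
stpsSCCtS => stpspsSCCtS   [S -> p s S]
stpspsSCCtS => stpspsCtSCCtS   [S -> C t S]
stpspsCtSCCtS => stpspsQtSCCtS   [C -> Q]
stpspsQtSCCtS => stpspsttSCCtS   [Q -> t]
stpspsttSCCtS => stpspsttsCCtS   [S -> s]
stpspsttsCCtS => stpspsttstCtS   [C -> t]
stpspsttstCtS => stpspsttstttS   [C -> t]
stpspsttstttS => stpspsttsttts   [S -> s]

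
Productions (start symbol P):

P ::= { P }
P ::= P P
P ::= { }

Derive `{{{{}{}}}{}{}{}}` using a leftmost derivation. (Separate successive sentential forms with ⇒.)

P ⇒ {P} ⇒ {PP} ⇒ {PPP} ⇒ {PPPP} ⇒ {{P}PPP} ⇒ {{{P}}PPP} ⇒ {{{PP}}PPP} ⇒ {{{{}P}}PPP} ⇒ {{{{}{}}}PPP} ⇒ {{{{}{}}}{}PP} ⇒ {{{{}{}}}{}{}P} ⇒ {{{{}{}}}{}{}{}}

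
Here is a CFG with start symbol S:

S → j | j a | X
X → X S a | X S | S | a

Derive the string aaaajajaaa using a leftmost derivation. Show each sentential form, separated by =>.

S => X   [S → X]
X => XSa   [X → X S a]
XSa => aSa   [X → a]
aSa => aXa   [S → X]
aXa => aXSaa   [X → X S a]
aXSaa => aXSaSaa   [X → X S a]
aXSaSaa => aXSaSaSaa   [X → X S a]
aXSaSaSaa => aaSaSaSaa   [X → a]
aaSaSaSaa => aaXaSaSaa   [S → X]
aaXaSaSaa => aaaaSaSaa   [X → a]
aaaaSaSaa => aaaajaSaa   [S → j]
aaaajaSaa => aaaajajaaa   [S → j a]

S => X => XSa => aSa => aXa => aXSaa => aXSaSaa => aXSaSaSaa => aaSaSaSaa => aaXaSaSaa => aaaaSaSaa => aaaajaSaa => aaaajajaaa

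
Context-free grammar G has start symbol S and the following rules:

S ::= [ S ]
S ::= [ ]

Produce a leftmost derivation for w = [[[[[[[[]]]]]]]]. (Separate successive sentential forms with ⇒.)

S ⇒ [S]   [S ::= [ S ]]
[S] ⇒ [[S]]   [S ::= [ S ]]
[[S]] ⇒ [[[S]]]   [S ::= [ S ]]
[[[S]]] ⇒ [[[[S]]]]   [S ::= [ S ]]
[[[[S]]]] ⇒ [[[[[S]]]]]   [S ::= [ S ]]
[[[[[S]]]]] ⇒ [[[[[[S]]]]]]   [S ::= [ S ]]
[[[[[[S]]]]]] ⇒ [[[[[[[S]]]]]]]   [S ::= [ S ]]
[[[[[[[S]]]]]]] ⇒ [[[[[[[[]]]]]]]]   [S ::= [ ]]

S⇒[S]⇒[[S]]⇒[[[S]]]⇒[[[[S]]]]⇒[[[[[S]]]]]⇒[[[[[[S]]]]]]⇒[[[[[[[S]]]]]]]⇒[[[[[[[[]]]]]]]]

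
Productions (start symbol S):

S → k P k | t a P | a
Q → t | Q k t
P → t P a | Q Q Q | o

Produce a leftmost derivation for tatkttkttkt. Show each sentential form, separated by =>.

S => taP   [S → t a P]
taP => taQQQ   [P → Q Q Q]
taQQQ => taQktQQ   [Q → Q k t]
taQktQQ => tatktQQ   [Q → t]
tatktQQ => tatktQktQ   [Q → Q k t]
tatktQktQ => tatkttktQ   [Q → t]
tatkttktQ => tatkttktQkt   [Q → Q k t]
tatkttktQkt => tatkttkttkt   [Q → t]

S => taP => taQQQ => taQktQQ => tatktQQ => tatktQktQ => tatkttktQ => tatkttktQkt => tatkttkttkt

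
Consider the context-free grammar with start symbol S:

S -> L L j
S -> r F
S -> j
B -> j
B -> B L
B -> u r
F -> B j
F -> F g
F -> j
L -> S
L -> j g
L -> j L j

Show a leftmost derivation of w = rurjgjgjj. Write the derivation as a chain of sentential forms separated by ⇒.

S⇒rF⇒rBj⇒rBLj⇒rurLj⇒rurSj⇒rurLLjj⇒rurjgLjj⇒rurjgjgjj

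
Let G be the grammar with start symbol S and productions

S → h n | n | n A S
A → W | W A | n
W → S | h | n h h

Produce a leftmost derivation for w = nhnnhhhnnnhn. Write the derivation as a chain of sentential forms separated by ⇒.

S ⇒ nAS ⇒ nWS ⇒ nhS ⇒ nhnAS ⇒ nhnWAS ⇒ nhnnhhAS ⇒ nhnnhhWAS ⇒ nhnnhhhAS ⇒ nhnnhhhnS ⇒ nhnnhhhnnAS ⇒ nhnnhhhnnnS ⇒ nhnnhhhnnnhn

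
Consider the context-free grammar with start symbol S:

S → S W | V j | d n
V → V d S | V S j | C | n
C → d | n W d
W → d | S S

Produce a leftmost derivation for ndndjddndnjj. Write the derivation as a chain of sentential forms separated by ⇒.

S ⇒ Vj   [S → V j]
Vj ⇒ VSjj   [V → V S j]
VSjj ⇒ VdSSjj   [V → V d S]
VdSSjj ⇒ VSjdSSjj   [V → V S j]
VSjdSSjj ⇒ nSjdSSjj   [V → n]
nSjdSSjj ⇒ nSWjdSSjj   [S → S W]
nSWjdSSjj ⇒ ndnWjdSSjj   [S → d n]
ndnWjdSSjj ⇒ ndndjdSSjj   [W → d]
ndndjdSSjj ⇒ ndndjddnSjj   [S → d n]
ndndjddnSjj ⇒ ndndjddndnjj   [S → d n]

S⇒Vj⇒VSjj⇒VdSSjj⇒VSjdSSjj⇒nSjdSSjj⇒nSWjdSSjj⇒ndnWjdSSjj⇒ndndjdSSjj⇒ndndjddnSjj⇒ndndjddndnjj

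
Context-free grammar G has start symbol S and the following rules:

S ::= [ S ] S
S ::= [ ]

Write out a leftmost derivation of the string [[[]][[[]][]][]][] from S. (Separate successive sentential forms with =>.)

S=>[S]S=>[[S]S]S=>[[[]]S]S=>[[[]][S]S]S=>[[[]][[S]S]S]S=>[[[]][[[]]S]S]S=>[[[]][[[]][]]S]S=>[[[]][[[]][]][]]S=>[[[]][[[]][]][]][]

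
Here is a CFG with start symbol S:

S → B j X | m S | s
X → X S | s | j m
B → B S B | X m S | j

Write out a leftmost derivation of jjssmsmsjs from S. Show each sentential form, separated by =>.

S => BjX => jjX => jjXS => jjsS => jjsBjX => jjsXmSjX => jjsXSmSjX => jjssSmSjX => jjssmSmSjX => jjssmsmSjX => jjssmsmsjX => jjssmsmsjs

S => BjX   [S → B j X]
BjX => jjX   [B → j]
jjX => jjXS   [X → X S]
jjXS => jjsS   [X → s]
jjsS => jjsBjX   [S → B j X]
jjsBjX => jjsXmSjX   [B → X m S]
jjsXmSjX => jjsXSmSjX   [X → X S]
jjsXSmSjX => jjssSmSjX   [X → s]
jjssSmSjX => jjssmSmSjX   [S → m S]
jjssmSmSjX => jjssmsmSjX   [S → s]
jjssmsmSjX => jjssmsmsjX   [S → s]
jjssmsmsjX => jjssmsmsjs   [X → s]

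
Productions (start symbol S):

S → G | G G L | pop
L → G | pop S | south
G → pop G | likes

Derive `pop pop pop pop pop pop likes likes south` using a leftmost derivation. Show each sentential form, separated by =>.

S => G G L => pop G G L => pop pop G G L => pop pop pop G G L => pop pop pop pop G G L => pop pop pop pop pop G G L => pop pop pop pop pop pop G G L => pop pop pop pop pop pop likes G L => pop pop pop pop pop pop likes likes L => pop pop pop pop pop pop likes likes south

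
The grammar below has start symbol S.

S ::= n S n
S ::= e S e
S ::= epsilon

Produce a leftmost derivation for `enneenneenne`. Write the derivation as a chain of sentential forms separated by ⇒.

S ⇒ eSe ⇒ enSne ⇒ ennSnne ⇒ enneSenne ⇒ enneeSeenne ⇒ enneenSneenne ⇒ enneenneenne

S ⇒ eSe   [S ::= e S e]
eSe ⇒ enSne   [S ::= n S n]
enSne ⇒ ennSnne   [S ::= n S n]
ennSnne ⇒ enneSenne   [S ::= e S e]
enneSenne ⇒ enneeSeenne   [S ::= e S e]
enneeSeenne ⇒ enneenSneenne   [S ::= n S n]
enneenSneenne ⇒ enneenneenne   [S ::= epsilon]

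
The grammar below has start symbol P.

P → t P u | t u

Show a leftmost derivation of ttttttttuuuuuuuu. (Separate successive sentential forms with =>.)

P => tPu => ttPuu => tttPuuu => ttttPuuuu => tttttPuuuuu => ttttttPuuuuuu => tttttttPuuuuuuu => ttttttttuuuuuuuu

P => tPu   [P → t P u]
tPu => ttPuu   [P → t P u]
ttPuu => tttPuuu   [P → t P u]
tttPuuu => ttttPuuuu   [P → t P u]
ttttPuuuu => tttttPuuuuu   [P → t P u]
tttttPuuuuu => ttttttPuuuuuu   [P → t P u]
ttttttPuuuuuu => tttttttPuuuuuuu   [P → t P u]
tttttttPuuuuuuu => ttttttttuuuuuuuu   [P → t u]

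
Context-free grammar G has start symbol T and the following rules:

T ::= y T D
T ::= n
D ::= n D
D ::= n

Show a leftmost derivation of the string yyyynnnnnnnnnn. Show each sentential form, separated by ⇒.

T ⇒ yTD   [T ::= y T D]
yTD ⇒ yyTDD   [T ::= y T D]
yyTDD ⇒ yyyTDDD   [T ::= y T D]
yyyTDDD ⇒ yyyyTDDDD   [T ::= y T D]
yyyyTDDDD ⇒ yyyynDDDD   [T ::= n]
yyyynDDDD ⇒ yyyynnDDDD   [D ::= n D]
yyyynnDDDD ⇒ yyyynnnDDDD   [D ::= n D]
yyyynnnDDDD ⇒ yyyynnnnDDDD   [D ::= n D]
yyyynnnnDDDD ⇒ yyyynnnnnDDDD   [D ::= n D]
yyyynnnnnDDDD ⇒ yyyynnnnnnDDD   [D ::= n]
yyyynnnnnnDDD ⇒ yyyynnnnnnnDDD   [D ::= n D]
yyyynnnnnnnDDD ⇒ yyyynnnnnnnnDD   [D ::= n]
yyyynnnnnnnnDD ⇒ yyyynnnnnnnnnD   [D ::= n]
yyyynnnnnnnnnD ⇒ yyyynnnnnnnnnn   [D ::= n]

T⇒yTD⇒yyTDD⇒yyyTDDD⇒yyyyTDDDD⇒yyyynDDDD⇒yyyynnDDDD⇒yyyynnnDDDD⇒yyyynnnnDDDD⇒yyyynnnnnDDDD⇒yyyynnnnnnDDD⇒yyyynnnnnnnDDD⇒yyyynnnnnnnnDD⇒yyyynnnnnnnnnD⇒yyyynnnnnnnnnn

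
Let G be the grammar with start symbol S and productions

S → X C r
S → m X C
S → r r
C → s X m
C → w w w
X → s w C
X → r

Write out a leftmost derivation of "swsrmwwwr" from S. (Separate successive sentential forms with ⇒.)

S ⇒ XCr   [S → X C r]
XCr ⇒ swCCr   [X → s w C]
swCCr ⇒ swsXmCr   [C → s X m]
swsXmCr ⇒ swsrmCr   [X → r]
swsrmCr ⇒ swsrmwwwr   [C → w w w]

S⇒XCr⇒swCCr⇒swsXmCr⇒swsrmCr⇒swsrmwwwr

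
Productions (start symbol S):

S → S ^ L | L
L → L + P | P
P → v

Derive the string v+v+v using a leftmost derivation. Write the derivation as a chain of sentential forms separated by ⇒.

S⇒L⇒L+P⇒L+P+P⇒P+P+P⇒v+P+P⇒v+v+P⇒v+v+v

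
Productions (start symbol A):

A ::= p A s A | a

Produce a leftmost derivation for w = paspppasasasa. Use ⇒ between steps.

A ⇒ pAsA ⇒ pasA ⇒ paspAsA ⇒ pasppAsAsA ⇒ paspppAsAsAsA ⇒ paspppasAsAsA ⇒ paspppasasAsA ⇒ paspppasasasA ⇒ paspppasasasa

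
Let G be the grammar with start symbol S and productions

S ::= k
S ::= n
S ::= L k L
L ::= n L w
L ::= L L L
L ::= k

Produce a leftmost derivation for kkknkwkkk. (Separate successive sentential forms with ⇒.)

S ⇒ LkL   [S ::= L k L]
LkL ⇒ kkL   [L ::= k]
kkL ⇒ kkLLL   [L ::= L L L]
kkLLL ⇒ kkkLL   [L ::= k]
kkkLL ⇒ kkkLLLL   [L ::= L L L]
kkkLLLL ⇒ kkknLwLLL   [L ::= n L w]
kkknLwLLL ⇒ kkknkwLLL   [L ::= k]
kkknkwLLL ⇒ kkknkwkLL   [L ::= k]
kkknkwkLL ⇒ kkknkwkkL   [L ::= k]
kkknkwkkL ⇒ kkknkwkkk   [L ::= k]

S⇒LkL⇒kkL⇒kkLLL⇒kkkLL⇒kkkLLLL⇒kkknLwLLL⇒kkknkwLLL⇒kkknkwkLL⇒kkknkwkkL⇒kkknkwkkk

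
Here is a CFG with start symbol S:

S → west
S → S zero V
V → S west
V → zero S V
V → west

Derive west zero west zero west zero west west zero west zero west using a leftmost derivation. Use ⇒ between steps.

S ⇒ S zero V   [S → S zero V]
S zero V ⇒ S zero V zero V   [S → S zero V]
S zero V zero V ⇒ S zero V zero V zero V   [S → S zero V]
S zero V zero V zero V ⇒ west zero V zero V zero V   [S → west]
west zero V zero V zero V ⇒ west zero S west zero V zero V   [V → S west]
west zero S west zero V zero V ⇒ west zero S zero V west zero V zero V   [S → S zero V]
west zero S zero V west zero V zero V ⇒ west zero S zero V zero V west zero V zero V   [S → S zero V]
west zero S zero V zero V west zero V zero V ⇒ west zero west zero V zero V west zero V zero V   [S → west]
west zero west zero V zero V west zero V zero V ⇒ west zero west zero west zero V west zero V zero V   [V → west]
west zero west zero west zero V west zero V zero V ⇒ west zero west zero west zero west west zero V zero V   [V → west]
west zero west zero west zero west west zero V zero V ⇒ west zero west zero west zero west west zero west zero V   [V → west]
west zero west zero west zero west west zero west zero V ⇒ west zero west zero west zero west west zero west zero west   [V → west]

S ⇒ S zero V ⇒ S zero V zero V ⇒ S zero V zero V zero V ⇒ west zero V zero V zero V ⇒ west zero S west zero V zero V ⇒ west zero S zero V west zero V zero V ⇒ west zero S zero V zero V west zero V zero V ⇒ west zero west zero V zero V west zero V zero V ⇒ west zero west zero west zero V west zero V zero V ⇒ west zero west zero west zero west west zero V zero V ⇒ west zero west zero west zero west west zero west zero V ⇒ west zero west zero west zero west west zero west zero west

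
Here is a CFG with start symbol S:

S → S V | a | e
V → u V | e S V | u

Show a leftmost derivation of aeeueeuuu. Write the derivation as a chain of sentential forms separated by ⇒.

S ⇒ SV ⇒ aV ⇒ aeSV ⇒ aeSVV ⇒ aeSVVV ⇒ aeeVVV ⇒ aeeuVVV ⇒ aeeueSVVV ⇒ aeeueeVVV ⇒ aeeueeuVV ⇒ aeeueeuuV ⇒ aeeueeuuu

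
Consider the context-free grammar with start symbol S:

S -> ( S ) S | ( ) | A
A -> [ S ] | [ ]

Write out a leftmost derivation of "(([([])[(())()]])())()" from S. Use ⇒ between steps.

S ⇒ (S)S ⇒ ((S)S)S ⇒ ((A)S)S ⇒ (([S])S)S ⇒ (([(S)S])S)S ⇒ (([(A)S])S)S ⇒ (([([])S])S)S ⇒ (([([])A])S)S ⇒ (([([])[S]])S)S ⇒ (([([])[(S)S]])S)S ⇒ (([([])[(())S]])S)S ⇒ (([([])[(())()]])S)S ⇒ (([([])[(())()]])())S ⇒ (([([])[(())()]])())()

S ⇒ (S)S   [S -> ( S ) S]
(S)S ⇒ ((S)S)S   [S -> ( S ) S]
((S)S)S ⇒ ((A)S)S   [S -> A]
((A)S)S ⇒ (([S])S)S   [A -> [ S ]]
(([S])S)S ⇒ (([(S)S])S)S   [S -> ( S ) S]
(([(S)S])S)S ⇒ (([(A)S])S)S   [S -> A]
(([(A)S])S)S ⇒ (([([])S])S)S   [A -> [ ]]
(([([])S])S)S ⇒ (([([])A])S)S   [S -> A]
(([([])A])S)S ⇒ (([([])[S]])S)S   [A -> [ S ]]
(([([])[S]])S)S ⇒ (([([])[(S)S]])S)S   [S -> ( S ) S]
(([([])[(S)S]])S)S ⇒ (([([])[(())S]])S)S   [S -> ( )]
(([([])[(())S]])S)S ⇒ (([([])[(())()]])S)S   [S -> ( )]
(([([])[(())()]])S)S ⇒ (([([])[(())()]])())S   [S -> ( )]
(([([])[(())()]])())S ⇒ (([([])[(())()]])())()   [S -> ( )]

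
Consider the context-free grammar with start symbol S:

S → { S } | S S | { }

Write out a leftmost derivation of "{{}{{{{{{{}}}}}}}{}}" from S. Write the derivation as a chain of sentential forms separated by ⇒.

S ⇒ {S} ⇒ {SS} ⇒ {{}S} ⇒ {{}SS} ⇒ {{}{S}S} ⇒ {{}{{S}}S} ⇒ {{}{{{S}}}S} ⇒ {{}{{{{S}}}}S} ⇒ {{}{{{{{S}}}}}S} ⇒ {{}{{{{{{S}}}}}}S} ⇒ {{}{{{{{{{}}}}}}}S} ⇒ {{}{{{{{{{}}}}}}}{}}

S ⇒ {S}   [S → { S }]
{S} ⇒ {SS}   [S → S S]
{SS} ⇒ {{}S}   [S → { }]
{{}S} ⇒ {{}SS}   [S → S S]
{{}SS} ⇒ {{}{S}S}   [S → { S }]
{{}{S}S} ⇒ {{}{{S}}S}   [S → { S }]
{{}{{S}}S} ⇒ {{}{{{S}}}S}   [S → { S }]
{{}{{{S}}}S} ⇒ {{}{{{{S}}}}S}   [S → { S }]
{{}{{{{S}}}}S} ⇒ {{}{{{{{S}}}}}S}   [S → { S }]
{{}{{{{{S}}}}}S} ⇒ {{}{{{{{{S}}}}}}S}   [S → { S }]
{{}{{{{{{S}}}}}}S} ⇒ {{}{{{{{{{}}}}}}}S}   [S → { }]
{{}{{{{{{{}}}}}}}S} ⇒ {{}{{{{{{{}}}}}}}{}}   [S → { }]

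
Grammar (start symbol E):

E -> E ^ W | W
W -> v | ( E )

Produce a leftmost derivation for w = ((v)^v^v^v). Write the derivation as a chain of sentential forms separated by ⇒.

E⇒W⇒(E)⇒(E^W)⇒(E^W^W)⇒(E^W^W^W)⇒(W^W^W^W)⇒((E)^W^W^W)⇒((W)^W^W^W)⇒((v)^W^W^W)⇒((v)^v^W^W)⇒((v)^v^v^W)⇒((v)^v^v^v)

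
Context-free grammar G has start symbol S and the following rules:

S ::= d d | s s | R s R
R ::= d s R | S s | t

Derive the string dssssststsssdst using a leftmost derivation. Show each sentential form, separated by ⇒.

S ⇒ RsR   [S ::= R s R]
RsR ⇒ dsRsR   [R ::= d s R]
dsRsR ⇒ dsSssR   [R ::= S s]
dsSssR ⇒ dsRsRssR   [S ::= R s R]
dsRsRssR ⇒ dsSssRssR   [R ::= S s]
dsSssRssR ⇒ dsssssRssR   [S ::= s s]
dsssssRssR ⇒ dsssssSsssR   [R ::= S s]
dsssssSsssR ⇒ dsssssRsRsssR   [S ::= R s R]
dsssssRsRsssR ⇒ dssssstsRsssR   [R ::= t]
dssssstsRsssR ⇒ dssssststsssR   [R ::= t]
dssssststsssR ⇒ dssssststsssdsR   [R ::= d s R]
dssssststsssdsR ⇒ dssssststsssdst   [R ::= t]

S ⇒ RsR ⇒ dsRsR ⇒ dsSssR ⇒ dsRsRssR ⇒ dsSssRssR ⇒ dsssssRssR ⇒ dsssssSsssR ⇒ dsssssRsRsssR ⇒ dssssstsRsssR ⇒ dssssststsssR ⇒ dssssststsssdsR ⇒ dssssststsssdst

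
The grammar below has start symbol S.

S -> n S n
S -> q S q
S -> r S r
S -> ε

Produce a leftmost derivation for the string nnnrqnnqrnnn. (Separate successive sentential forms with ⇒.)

S ⇒ nSn   [S -> n S n]
nSn ⇒ nnSnn   [S -> n S n]
nnSnn ⇒ nnnSnnn   [S -> n S n]
nnnSnnn ⇒ nnnrSrnnn   [S -> r S r]
nnnrSrnnn ⇒ nnnrqSqrnnn   [S -> q S q]
nnnrqSqrnnn ⇒ nnnrqnSnqrnnn   [S -> n S n]
nnnrqnSnqrnnn ⇒ nnnrqnnqrnnn   [S -> ε]

S ⇒ nSn ⇒ nnSnn ⇒ nnnSnnn ⇒ nnnrSrnnn ⇒ nnnrqSqrnnn ⇒ nnnrqnSnqrnnn ⇒ nnnrqnnqrnnn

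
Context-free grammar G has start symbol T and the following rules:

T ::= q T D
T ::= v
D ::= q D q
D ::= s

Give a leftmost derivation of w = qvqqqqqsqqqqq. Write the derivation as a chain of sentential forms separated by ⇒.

T ⇒ qTD   [T ::= q T D]
qTD ⇒ qvD   [T ::= v]
qvD ⇒ qvqDq   [D ::= q D q]
qvqDq ⇒ qvqqDqq   [D ::= q D q]
qvqqDqq ⇒ qvqqqDqqq   [D ::= q D q]
qvqqqDqqq ⇒ qvqqqqDqqqq   [D ::= q D q]
qvqqqqDqqqq ⇒ qvqqqqqDqqqqq   [D ::= q D q]
qvqqqqqDqqqqq ⇒ qvqqqqqsqqqqq   [D ::= s]

T ⇒ qTD ⇒ qvD ⇒ qvqDq ⇒ qvqqDqq ⇒ qvqqqDqqq ⇒ qvqqqqDqqqq ⇒ qvqqqqqDqqqqq ⇒ qvqqqqqsqqqqq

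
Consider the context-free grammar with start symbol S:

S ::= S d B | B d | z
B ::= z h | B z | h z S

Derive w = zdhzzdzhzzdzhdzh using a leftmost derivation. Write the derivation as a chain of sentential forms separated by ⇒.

S ⇒ SdB ⇒ SdBdB ⇒ SdBdBdB ⇒ zdBdBdB ⇒ zdBzdBdB ⇒ zdhzSzdBdB ⇒ zdhzSdBzdBdB ⇒ zdhzzdBzdBdB ⇒ zdhzzdBzzdBdB ⇒ zdhzzdzhzzdBdB ⇒ zdhzzdzhzzdzhdB ⇒ zdhzzdzhzzdzhdzh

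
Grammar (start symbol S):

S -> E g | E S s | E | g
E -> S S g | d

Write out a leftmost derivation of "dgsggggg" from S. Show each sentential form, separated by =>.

S => E => SSg => EgSg => SSggSg => ESsSggSg => dSsSggSg => dgsSggSg => dgsgggSg => dgsggggg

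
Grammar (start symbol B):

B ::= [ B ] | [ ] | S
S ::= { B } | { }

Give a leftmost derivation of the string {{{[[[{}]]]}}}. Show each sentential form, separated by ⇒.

B⇒S⇒{B}⇒{S}⇒{{B}}⇒{{S}}⇒{{{B}}}⇒{{{[B]}}}⇒{{{[[B]]}}}⇒{{{[[[B]]]}}}⇒{{{[[[S]]]}}}⇒{{{[[[{}]]]}}}

B ⇒ S   [B ::= S]
S ⇒ {B}   [S ::= { B }]
{B} ⇒ {S}   [B ::= S]
{S} ⇒ {{B}}   [S ::= { B }]
{{B}} ⇒ {{S}}   [B ::= S]
{{S}} ⇒ {{{B}}}   [S ::= { B }]
{{{B}}} ⇒ {{{[B]}}}   [B ::= [ B ]]
{{{[B]}}} ⇒ {{{[[B]]}}}   [B ::= [ B ]]
{{{[[B]]}}} ⇒ {{{[[[B]]]}}}   [B ::= [ B ]]
{{{[[[B]]]}}} ⇒ {{{[[[S]]]}}}   [B ::= S]
{{{[[[S]]]}}} ⇒ {{{[[[{}]]]}}}   [S ::= { }]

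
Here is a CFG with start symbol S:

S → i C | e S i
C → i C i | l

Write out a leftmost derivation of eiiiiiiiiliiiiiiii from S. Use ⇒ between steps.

S⇒eSi⇒eiCi⇒eiiCii⇒eiiiCiii⇒eiiiiCiiii⇒eiiiiiCiiiii⇒eiiiiiiCiiiiii⇒eiiiiiiiCiiiiiii⇒eiiiiiiiiCiiiiiiii⇒eiiiiiiiiliiiiiiii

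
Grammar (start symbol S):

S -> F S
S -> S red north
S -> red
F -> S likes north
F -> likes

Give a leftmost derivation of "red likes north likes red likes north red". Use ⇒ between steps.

S ⇒ F S ⇒ S likes north S ⇒ red likes north S ⇒ red likes north F S ⇒ red likes north S likes north S ⇒ red likes north F S likes north S ⇒ red likes north likes S likes north S ⇒ red likes north likes red likes north S ⇒ red likes north likes red likes north red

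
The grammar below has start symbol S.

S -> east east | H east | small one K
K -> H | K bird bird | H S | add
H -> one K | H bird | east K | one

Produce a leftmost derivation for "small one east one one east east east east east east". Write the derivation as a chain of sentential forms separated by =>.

S => small one K   [S -> small one K]
small one K => small one H S   [K -> H S]
small one H S => small one east K S   [H -> east K]
small one east K S => small one east H S S   [K -> H S]
small one east H S S => small one east one K S S   [H -> one K]
small one east one K S S => small one east one H S S S   [K -> H S]
small one east one H S S S => small one east one one S S S   [H -> one]
small one east one one S S S => small one east one one east east S S   [S -> east east]
small one east one one east east S S => small one east one one east east east east S   [S -> east east]
small one east one one east east east east S => small one east one one east east east east east east   [S -> east east]

S => small one K => small one H S => small one east K S => small one east H S S => small one east one K S S => small one east one H S S S => small one east one one S S S => small one east one one east east S S => small one east one one east east east east S => small one east one one east east east east east east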